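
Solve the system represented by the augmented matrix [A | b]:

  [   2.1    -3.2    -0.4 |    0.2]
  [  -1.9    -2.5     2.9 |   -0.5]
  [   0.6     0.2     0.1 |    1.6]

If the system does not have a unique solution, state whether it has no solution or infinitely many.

Row-reduce the augmented matrix:
R1 ← R1 / (21/10).
R2 ← R2 + 19/10·R1.
R3 ← R3 − 3/5·R1.
R2 ← R2 / (-1133/210).
R1 ← R1 + 32/21·R2.
R3 ← R3 − 39/35·R2.
R3 ← R3 / (8367/11330).
R1 ← R1 + 1028/1133·R3.
R2 ← R2 + 533/1133·R3.
Reading off the reduced rows gives x_1 = 2, x_2 = 1, x_3 = 2.

x_1 = 2, x_2 = 1, x_3 = 2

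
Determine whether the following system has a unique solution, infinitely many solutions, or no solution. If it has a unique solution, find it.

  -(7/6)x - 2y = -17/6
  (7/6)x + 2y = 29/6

Row-reduce:
R1 ← R1 / (-7/6).
R2 ← R2 − 7/6·R1.
Row 2 reduces to 0 = 2, a contradiction. The system is inconsistent.

no solution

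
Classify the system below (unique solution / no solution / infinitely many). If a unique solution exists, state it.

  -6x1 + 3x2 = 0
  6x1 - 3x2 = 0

Row-reduce:
R1 ← R1 / (-6).
R2 ← R2 − 6·R1.
Rank is 1 with 2 unknowns, leaving x2 free.

infinitely many solutions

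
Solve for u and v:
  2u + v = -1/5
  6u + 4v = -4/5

u = 0, v = -1/5

From equation 1: v = -1/5 − 2·u.
Substitute into equation 2 and solve: u = 0.
Then v = -1/5.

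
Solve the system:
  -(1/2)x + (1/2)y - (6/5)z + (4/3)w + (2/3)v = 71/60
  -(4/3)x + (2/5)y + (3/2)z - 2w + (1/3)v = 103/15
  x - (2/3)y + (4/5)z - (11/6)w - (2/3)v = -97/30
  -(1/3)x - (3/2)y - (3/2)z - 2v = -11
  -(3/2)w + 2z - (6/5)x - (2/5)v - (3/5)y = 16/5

x = -3/2, y = 3, z = 2, w = 0, v = 2

Row-reduce the augmented matrix:
R1 ← R1 / (-1/2).
R2 ← R2 + 4/3·R1.
R3 ← R3 − 1·R1.
R4 ← R4 + 1/3·R1.
R5 ← R5 + 6/5·R1.
R2 ← R2 / (-14/15).
R1 ← R1 + 1·R2.
R3 ← R3 − 1/3·R2.
R4 ← R4 + 11/6·R2.
R5 ← R5 + 9/5·R2.
R3 ← R3 / (11/140).
R1 ← R1 + 369/140·R3.
R2 ← R2 + 141/28·R3.
R4 ← R4 + 2781/280·R3.
R5 ← R5 + 2929/700·R3.
R4 ← R4 / (-17879/132).
R1 ← R1 + 777/22·R4.
R2 ← R2 + 4475/66·R4.
R3 ← R3 + 1450/99·R4.
R5 ← R5 + 27359/495·R4.
R5 ← R5 / (706004/804555).
R1 ← R1 − 3574/17879·R5.
R2 ← R2 − 79030/53637·R5.
R3 ← R3 + 29690/160911·R5.
R4 ← R4 + 2568/17879·R5.
Reading off the reduced rows gives x = -3/2, y = 3, z = 2, w = 0, v = 2.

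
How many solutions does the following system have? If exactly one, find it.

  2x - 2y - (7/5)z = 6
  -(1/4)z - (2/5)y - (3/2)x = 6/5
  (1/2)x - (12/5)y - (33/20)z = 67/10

no solution

Row-reduce:
R1 ← R1 / (2).
R2 ← R2 + 3/2·R1.
R3 ← R3 − 1/2·R1.
R2 ← R2 / (-19/10).
R1 ← R1 + 1·R2.
R3 ← R3 + 19/10·R2.
Row 3 reduces to 0 = -1/2, a contradiction. The system is inconsistent.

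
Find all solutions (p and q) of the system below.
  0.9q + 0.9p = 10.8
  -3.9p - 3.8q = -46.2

Row-reduce the augmented matrix:
R1 ← R1 / (9/10).
R2 ← R2 + 39/10·R1.
R2 ← R2 / (1/10).
R1 ← R1 − 1·R2.
Reading off the reduced rows gives p = 6, q = 6.

p = 6, q = 6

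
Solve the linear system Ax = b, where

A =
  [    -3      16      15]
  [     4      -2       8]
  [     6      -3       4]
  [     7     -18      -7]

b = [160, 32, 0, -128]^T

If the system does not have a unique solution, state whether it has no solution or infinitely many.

x_1 = -2, x_2 = 4, x_3 = 6

Row-reduce the augmented matrix:
R1 ← R1 / (-3).
R2 ← R2 − 4·R1.
R3 ← R3 − 6·R1.
R4 ← R4 − 7·R1.
R2 ← R2 / (58/3).
R1 ← R1 + 16/3·R2.
R3 ← R3 − 29·R2.
R4 ← R4 − 58/3·R2.
R3 ← R3 / (-8).
R1 ← R1 − 79/29·R3.
R2 ← R2 − 42/29·R3.
R4 reduces to 0 = 0, so the extra equation is consistent.
Reading off the reduced rows gives x_1 = -2, x_2 = 4, x_3 = 6.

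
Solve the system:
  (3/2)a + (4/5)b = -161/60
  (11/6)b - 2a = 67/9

a = -5/2, b = 4/3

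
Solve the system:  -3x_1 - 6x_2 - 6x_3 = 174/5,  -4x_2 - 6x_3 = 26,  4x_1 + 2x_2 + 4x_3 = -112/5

x_1 = -8/5, x_2 = -2, x_3 = -3

Row-reduce the augmented matrix:
R1 ← R1 / (-3).
R3 ← R3 − 4·R1.
R2 ← R2 / (-4).
R1 ← R1 − 2·R2.
R3 ← R3 + 6·R2.
R3 ← R3 / (5).
R1 ← R1 + 1·R3.
R2 ← R2 − 3/2·R3.
Reading off the reduced rows gives x_1 = -8/5, x_2 = -2, x_3 = -3.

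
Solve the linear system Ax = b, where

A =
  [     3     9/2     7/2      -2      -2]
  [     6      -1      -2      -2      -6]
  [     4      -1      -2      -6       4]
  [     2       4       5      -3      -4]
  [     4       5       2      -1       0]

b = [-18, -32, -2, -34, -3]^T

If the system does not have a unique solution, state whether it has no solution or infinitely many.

no solution

Row-reduce:
R1 ← R1 / (3).
R2 ← R2 − 6·R1.
R3 ← R3 − 4·R1.
R4 ← R4 − 2·R1.
R5 ← R5 − 4·R1.
R2 ← R2 / (-10).
R1 ← R1 − 3/2·R2.
R3 ← R3 + 7·R2.
R4 ← R4 − 1·R2.
R5 ← R5 + 1·R2.
R3 ← R3 / (-11/30).
R1 ← R1 + 11/60·R3.
R2 ← R2 − 9/10·R3.
R4 ← R4 − 53/30·R3.
R5 ← R5 + 53/30·R3.
R4 ← R4 / (-267/11).
R1 ← R1 − 2·R4.
R2 ← R2 + 130/11·R4.
R3 ← R3 − 142/11·R4.
R5 ← R5 − 267/11·R4.
Row 5 reduces to 0 = -1, a contradiction. The system is inconsistent.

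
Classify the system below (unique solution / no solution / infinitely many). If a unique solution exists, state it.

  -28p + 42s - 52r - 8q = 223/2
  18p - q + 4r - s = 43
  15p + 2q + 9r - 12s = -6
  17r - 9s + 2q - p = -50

Row-reduce:
R1 ← R1 / (-28).
R2 ← R2 − 18·R1.
R3 ← R3 − 15·R1.
R4 ← R4 + 1·R1.
R2 ← R2 / (-43/7).
R1 ← R1 − 2/7·R2.
R3 ← R3 + 16/7·R2.
R4 ← R4 − 16/7·R2.
R3 ← R3 / (-340/43).
R1 ← R1 − 21/43·R3.
R2 ← R2 − 206/43·R3.
R4 ← R4 − 340/43·R3.
Row 4 reduces to 0 = -1/4, a contradiction. The system is inconsistent.

no solution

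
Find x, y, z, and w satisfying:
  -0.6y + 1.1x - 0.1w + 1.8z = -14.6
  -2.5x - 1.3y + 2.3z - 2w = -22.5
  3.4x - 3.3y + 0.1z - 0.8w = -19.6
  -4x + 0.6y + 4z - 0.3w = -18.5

Row-reduce the augmented matrix:
R1 ← R1 / (11/10).
R2 ← R2 + 5/2·R1.
R3 ← R3 − 17/5·R1.
R4 ← R4 + 4·R1.
R2 ← R2 / (-293/110).
R1 ← R1 + 6/11·R2.
R3 ← R3 + 159/110·R2.
R4 ← R4 + 87/55·R2.
R3 ← R3 / (-2617/293).
R1 ← R1 − 96/293·R3.
R2 ← R2 + 703/293·R3.
R4 ← R4 − 9889/1465·R3.
R4 ← R4 / (78607/65425).
R1 ← R1 − 5123/13085·R4.
R2 ← R2 − 16837/26170·R4.
R3 ← R3 + 2103/26170·R4.
Reading off the reduced rows gives x = -1, y = 4, z = -6, w = 3.

x = -1, y = 4, z = -6, w = 3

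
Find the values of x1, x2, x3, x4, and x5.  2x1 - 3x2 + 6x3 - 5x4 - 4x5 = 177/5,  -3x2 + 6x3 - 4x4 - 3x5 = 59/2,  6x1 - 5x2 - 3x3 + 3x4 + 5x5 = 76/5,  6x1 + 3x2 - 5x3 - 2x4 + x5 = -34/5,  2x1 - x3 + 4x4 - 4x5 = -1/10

Row-reduce the augmented matrix:
R1 ← R1 / (2).
R3 ← R3 − 6·R1.
R4 ← R4 − 6·R1.
R5 ← R5 − 2·R1.
R2 ← R2 / (-3).
R1 ← R1 + 3/2·R2.
R3 ← R3 − 4·R2.
R4 ← R4 − 12·R2.
R5 ← R5 − 3·R2.
R3 ← R3 / (-13).
R2 ← R2 + 2·R3.
R4 ← R4 − 1·R3.
R5 ← R5 + 1·R3.
R4 ← R4 / (-79/39).
R1 ← R1 + 1/2·R4.
R2 ← R2 + 8/13·R4.
R3 ← R3 + 38/39·R4.
R5 ← R5 − 157/39·R4.
R5 ← R5 / (-2/79).
R1 ← R1 + 157/158·R5.
R2 ← R2 + 127/79·R5.
R3 ← R3 + 155/79·R5.
R4 ← R4 + 78/79·R5.
Reading off the reduced rows gives x1 = 11/5, x2 = -3, x3 = 5/2, x4 = -1, x5 = -1/2.

x1 = 11/5, x2 = -3, x3 = 5/2, x4 = -1, x5 = -1/2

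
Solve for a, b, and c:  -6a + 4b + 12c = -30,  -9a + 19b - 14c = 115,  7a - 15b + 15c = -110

a = -5, b = 0, c = -5

Row-reduce the augmented matrix:
R1 ← R1 / (-6).
R2 ← R2 + 9·R1.
R3 ← R3 − 7·R1.
R2 ← R2 / (13).
R1 ← R1 + 2/3·R2.
R3 ← R3 + 31/3·R2.
R3 ← R3 / (139/39).
R1 ← R1 + 142/39·R3.
R2 ← R2 + 32/13·R3.
Reading off the reduced rows gives a = -5, b = 0, c = -5.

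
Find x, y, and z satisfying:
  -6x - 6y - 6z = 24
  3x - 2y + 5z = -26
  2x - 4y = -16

x = -4, y = 2, z = -2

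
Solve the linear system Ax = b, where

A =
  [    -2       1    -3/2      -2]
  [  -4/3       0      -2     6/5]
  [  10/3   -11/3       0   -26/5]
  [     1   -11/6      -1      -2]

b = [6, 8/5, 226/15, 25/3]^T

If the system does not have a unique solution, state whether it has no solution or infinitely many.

Row-reduce:
R1 ← R1 / (-2).
R2 ← R2 + 4/3·R1.
R3 ← R3 − 10/3·R1.
R4 ← R4 − 1·R1.
R2 ← R2 / (-2/3).
R1 ← R1 + 1/2·R2.
R3 ← R3 + 2·R2.
R4 ← R4 + 4/3·R2.
R3 ← R3 / (1/2).
R1 ← R1 − 3/2·R3.
R2 ← R2 − 3/2·R3.
R4 ← R4 − 1/4·R3.
Rank is 3 with 4 unknowns, leaving x_4 free.

infinitely many solutions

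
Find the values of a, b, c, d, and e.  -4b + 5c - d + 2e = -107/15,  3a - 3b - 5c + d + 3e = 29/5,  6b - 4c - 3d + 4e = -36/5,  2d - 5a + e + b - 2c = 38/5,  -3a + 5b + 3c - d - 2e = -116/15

Row-reduce the augmented matrix:
Swap R1 and R2.
R1 ← R1 / (3).
R4 ← R4 + 5·R1.
R5 ← R5 + 3·R1.
R2 ← R2 / (-4).
R1 ← R1 + 1·R2.
R3 ← R3 − 6·R2.
R4 ← R4 + 4·R2.
R5 ← R5 − 2·R2.
R3 ← R3 / (7/2).
R1 ← R1 + 35/12·R3.
R2 ← R2 + 5/4·R3.
R4 ← R4 + 46/3·R3.
R5 ← R5 − 1/2·R3.
R4 ← R4 / (-316/21).
R1 ← R1 + 19/6·R4.
R2 ← R2 + 19/14·R4.
R3 ← R3 + 9/7·R4.
R5 ← R5 − 1/7·R4.
R5 ← R5 / (105/79).
R1 ← R1 + 76/79·R5.
R2 ← R2 + 89/79·R5.
R3 ← R3 + 76/79·R5.
R4 ← R4 + 182/79·R5.
Reading off the reduced rows gives a = -7/3, b = -8/3, c = -3, d = -12/5, e = -13/5.

a = -7/3, b = -8/3, c = -3, d = -12/5, e = -13/5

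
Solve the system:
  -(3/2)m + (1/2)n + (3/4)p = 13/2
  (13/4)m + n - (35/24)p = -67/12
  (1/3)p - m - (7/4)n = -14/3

no solution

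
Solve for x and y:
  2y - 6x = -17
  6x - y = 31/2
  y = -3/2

x = 7/3, y = -3/2

Row-reduce the augmented matrix:
R1 ← R1 / (-6).
R2 ← R2 − 6·R1.
R1 ← R1 + 1/3·R2.
R3 ← R3 − 1·R2.
R3 reduces to 0 = 0, so the extra equation is consistent.
Reading off the reduced rows gives x = 7/3, y = -3/2.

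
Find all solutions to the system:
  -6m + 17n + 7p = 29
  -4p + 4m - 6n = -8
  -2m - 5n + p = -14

Row-reduce:
R1 ← R1 / (-6).
R2 ← R2 − 4·R1.
R3 ← R3 + 2·R1.
R2 ← R2 / (16/3).
R1 ← R1 + 17/6·R2.
R3 ← R3 + 32/3·R2.
Row 3 reduces to 0 = -1, a contradiction. The system is inconsistent.

no solution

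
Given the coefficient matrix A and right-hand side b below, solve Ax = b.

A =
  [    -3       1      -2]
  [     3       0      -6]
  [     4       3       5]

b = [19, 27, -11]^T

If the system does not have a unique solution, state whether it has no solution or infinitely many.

x_1 = -1, x_2 = 6, x_3 = -5

Row-reduce the augmented matrix:
R1 ← R1 / (-3).
R2 ← R2 − 3·R1.
R3 ← R3 − 4·R1.
R1 ← R1 + 1/3·R2.
R3 ← R3 − 13/3·R2.
R3 ← R3 / (37).
R1 ← R1 + 2·R3.
R2 ← R2 + 8·R3.
Reading off the reduced rows gives x_1 = -1, x_2 = 6, x_3 = -5.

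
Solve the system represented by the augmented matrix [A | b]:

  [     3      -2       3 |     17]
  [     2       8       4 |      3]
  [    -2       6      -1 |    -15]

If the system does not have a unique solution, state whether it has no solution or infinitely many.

no solution

Row-reduce:
R1 ← R1 / (3).
R2 ← R2 − 2·R1.
R3 ← R3 + 2·R1.
R2 ← R2 / (28/3).
R1 ← R1 + 2/3·R2.
R3 ← R3 − 14/3·R2.
Row 3 reduces to 0 = 1/2, a contradiction. The system is inconsistent.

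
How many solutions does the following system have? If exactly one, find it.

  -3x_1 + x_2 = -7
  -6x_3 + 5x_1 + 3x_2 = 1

infinitely many solutions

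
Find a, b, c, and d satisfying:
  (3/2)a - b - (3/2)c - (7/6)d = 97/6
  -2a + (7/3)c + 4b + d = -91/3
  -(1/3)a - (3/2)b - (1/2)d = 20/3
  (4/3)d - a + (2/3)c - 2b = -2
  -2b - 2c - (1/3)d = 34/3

Row-reduce the augmented matrix:
R1 ← R1 / (3/2).
R2 ← R2 + 2·R1.
R3 ← R3 + 1/3·R1.
R4 ← R4 + 1·R1.
R2 ← R2 / (8/3).
R1 ← R1 + 2/3·R2.
R3 ← R3 + 31/18·R2.
R4 ← R4 + 8/3·R2.
R5 ← R5 + 2·R2.
R3 ← R3 / (-17/144).
R1 ← R1 + 11/12·R3.
R2 ← R2 − 1/8·R3.
R5 ← R5 + 7/4·R3.
Swap R4 and R5.
R4 ← R4 / (269/17).
R1 ← R1 − 132/17·R4.
R2 ← R2 + 71/51·R4.
R3 ← R3 − 161/17·R4.
R5 reduces to 0 = 0, so the extra equation is consistent.
Reading off the reduced rows gives a = 4, b = -4, c = -1, d = -4.

a = 4, b = -4, c = -1, d = -4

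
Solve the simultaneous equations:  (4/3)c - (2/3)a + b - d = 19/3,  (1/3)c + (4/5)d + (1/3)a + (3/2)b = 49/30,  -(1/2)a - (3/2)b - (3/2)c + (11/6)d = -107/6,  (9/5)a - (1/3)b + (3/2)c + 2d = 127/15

Row-reduce the augmented matrix:
R1 ← R1 / (-2/3).
R2 ← R2 − 1/3·R1.
R3 ← R3 + 1/2·R1.
R4 ← R4 − 9/5·R1.
R2 ← R2 / (2).
R1 ← R1 + 3/2·R2.
R3 ← R3 + 9/4·R2.
R4 ← R4 − 71/30·R2.
R3 ← R3 / (-11/8).
R1 ← R1 + 5/4·R3.
R2 ← R2 − 1/2·R3.
R4 ← R4 − 47/12·R3.
R4 ← R4 / (71923/9900).
R1 ← R1 + 307/330·R4.
R2 ← R2 − 40/33·R4.
R3 ← R3 + 701/330·R4.
Reading off the reduced rows gives a = 6, b = 1, c = 4, d = -4.

a = 6, b = 1, c = 4, d = -4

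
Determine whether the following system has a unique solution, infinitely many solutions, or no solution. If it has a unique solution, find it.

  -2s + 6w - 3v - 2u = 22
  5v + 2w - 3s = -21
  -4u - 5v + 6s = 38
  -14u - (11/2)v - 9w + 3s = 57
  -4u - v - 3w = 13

Row-reduce:
R1 ← R1 / (-2).
R3 ← R3 + 4·R1.
R4 ← R4 + 14·R1.
R5 ← R5 + 4·R1.
R2 ← R2 / (5).
R1 ← R1 − 3/2·R2.
R3 ← R3 − 1·R2.
R4 ← R4 − 31/2·R2.
R5 ← R5 − 5·R2.
R3 ← R3 / (-62/5).
R1 ← R1 + 18/5·R3.
R2 ← R2 − 2/5·R3.
R4 ← R4 + 286/5·R3.
R5 ← R5 + 17·R3.
R4 ← R4 / (-1401/62).
R1 ← R1 + 73/62·R4.
R2 ← R2 + 8/31·R4.
R3 ← R3 + 53/62·R4.
R5 ← R5 + 467/62·R4.
Row 5 reduces to 0 = 1/3, a contradiction. The system is inconsistent.

no solution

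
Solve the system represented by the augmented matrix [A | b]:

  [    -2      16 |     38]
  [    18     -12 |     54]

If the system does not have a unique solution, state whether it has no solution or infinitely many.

Row-reduce the augmented matrix:
R1 ← R1 / (-2).
R2 ← R2 − 18·R1.
R2 ← R2 / (132).
R1 ← R1 + 8·R2.
Reading off the reduced rows gives x_1 = 5, x_2 = 3.

x_1 = 5, x_2 = 3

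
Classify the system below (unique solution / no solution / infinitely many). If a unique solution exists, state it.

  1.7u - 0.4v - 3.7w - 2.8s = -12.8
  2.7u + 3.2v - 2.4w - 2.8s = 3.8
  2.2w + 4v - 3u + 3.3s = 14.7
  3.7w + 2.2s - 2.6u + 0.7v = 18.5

u = -2, v = 3, w = 6, s = -5

Row-reduce the augmented matrix:
R1 ← R1 / (17/10).
R2 ← R2 − 27/10·R1.
R3 ← R3 + 3·R1.
R4 ← R4 + 13/5·R1.
R2 ← R2 / (326/85).
R1 ← R1 + 4/17·R2.
R3 ← R3 − 56/17·R2.
R4 ← R4 − 3/34·R2.
R3 ← R3 / (-5962/815).
R1 ← R1 + 320/163·R3.
R2 ← R2 − 591/652·R3.
R4 ← R4 + 13293/6520·R3.
R4 ← R4 / (-605061/476960).
R1 ← R1 + 2164/2981·R4.
R2 ← R2 − 2423/47696·R4.
R3 ← R3 − 4981/11924·R4.
Reading off the reduced rows gives u = -2, v = 3, w = 6, s = -5.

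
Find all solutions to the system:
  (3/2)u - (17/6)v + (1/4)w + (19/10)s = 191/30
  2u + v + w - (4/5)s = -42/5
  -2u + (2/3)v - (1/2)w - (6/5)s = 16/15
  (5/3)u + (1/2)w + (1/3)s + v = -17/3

infinitely many solutions

Row-reduce:
R1 ← R1 / (3/2).
R2 ← R2 − 2·R1.
R3 ← R3 + 2·R1.
R4 ← R4 − 5/3·R1.
R2 ← R2 / (43/9).
R1 ← R1 + 17/9·R2.
R3 ← R3 + 28/9·R2.
R4 ← R4 − 112/27·R2.
R3 ← R3 / (23/86).
R1 ← R1 − 37/86·R3.
R2 ← R2 − 6/43·R3.
R4 ← R4 + 46/129·R3.
Rank is 3 with 4 unknowns, leaving s free.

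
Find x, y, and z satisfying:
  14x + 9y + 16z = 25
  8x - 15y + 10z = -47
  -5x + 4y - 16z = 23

x = 1, y = 3, z = -1

Row-reduce the augmented matrix:
R1 ← R1 / (14).
R2 ← R2 − 8·R1.
R3 ← R3 + 5·R1.
R2 ← R2 / (-141/7).
R1 ← R1 − 9/14·R2.
R3 ← R3 − 101/14·R2.
R3 ← R3 / (-469/47).
R1 ← R1 − 55/47·R3.
R2 ← R2 + 2/47·R3.
Reading off the reduced rows gives x = 1, y = 3, z = -1.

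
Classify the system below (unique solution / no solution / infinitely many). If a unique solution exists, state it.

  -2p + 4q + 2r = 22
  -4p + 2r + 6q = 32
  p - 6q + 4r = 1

p = -3, q = 2, r = 4

Row-reduce the augmented matrix:
R1 ← R1 / (-2).
R2 ← R2 + 4·R1.
R3 ← R3 − 1·R1.
R2 ← R2 / (-2).
R1 ← R1 + 2·R2.
R3 ← R3 + 4·R2.
R3 ← R3 / (9).
R1 ← R1 − 1·R3.
R2 ← R2 − 1·R3.
Reading off the reduced rows gives p = -3, q = 2, r = 4.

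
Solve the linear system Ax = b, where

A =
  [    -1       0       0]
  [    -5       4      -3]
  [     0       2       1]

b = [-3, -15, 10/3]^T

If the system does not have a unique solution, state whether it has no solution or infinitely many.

Row-reduce the augmented matrix:
R1 ← R1 / (-1).
R2 ← R2 + 5·R1.
R2 ← R2 / (4).
R3 ← R3 − 2·R2.
R3 ← R3 / (5/2).
R2 ← R2 + 3/4·R3.
Reading off the reduced rows gives x_1 = 3, x_2 = 1, x_3 = 4/3.

x_1 = 3, x_2 = 1, x_3 = 4/3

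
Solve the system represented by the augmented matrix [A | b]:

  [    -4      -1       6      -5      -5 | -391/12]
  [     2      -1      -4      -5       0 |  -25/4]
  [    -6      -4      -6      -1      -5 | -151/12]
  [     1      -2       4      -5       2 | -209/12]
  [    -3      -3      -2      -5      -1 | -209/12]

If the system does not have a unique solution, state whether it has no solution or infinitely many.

x_1 = 1/2, x_2 = 2, x_3 = -3/2, x_4 = 9/4, x_5 = 5/3

Row-reduce the augmented matrix:
R1 ← R1 / (-4).
R2 ← R2 − 2·R1.
R3 ← R3 + 6·R1.
R4 ← R4 − 1·R1.
R5 ← R5 + 3·R1.
R2 ← R2 / (-3/2).
R1 ← R1 − 1/4·R2.
R3 ← R3 + 5/2·R2.
R4 ← R4 + 9/4·R2.
R5 ← R5 + 9/4·R2.
R3 ← R3 / (-40/3).
R1 ← R1 + 5/3·R3.
R2 ← R2 − 2/3·R3.
R4 ← R4 − 7·R3.
R5 ← R5 + 5·R3.
R4 ← R4 / (599/40).
R1 ← R1 + 19/8·R4.
R2 ← R2 − 119/20·R4.
R3 ← R3 + 57/40·R4.
R5 ← R5 − 23/8·R4.
R5 ← R5 / (1476/599).
R1 ← R1 − 760/599·R5.
R2 ← R2 + 706/599·R5.
R3 ← R3 − 313/1198·R5.
R4 ← R4 − 320/599·R5.
Reading off the reduced rows gives x_1 = 1/2, x_2 = 2, x_3 = -3/2, x_4 = 9/4, x_5 = 5/3.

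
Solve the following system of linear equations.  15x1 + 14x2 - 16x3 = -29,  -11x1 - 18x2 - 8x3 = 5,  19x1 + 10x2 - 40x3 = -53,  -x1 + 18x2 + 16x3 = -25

x1 = 3, x2 = -3, x3 = 2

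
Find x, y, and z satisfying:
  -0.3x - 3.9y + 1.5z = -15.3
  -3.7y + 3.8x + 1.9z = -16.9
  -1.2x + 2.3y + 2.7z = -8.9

Row-reduce the augmented matrix:
R1 ← R1 / (-3/10).
R2 ← R2 − 19/5·R1.
R3 ← R3 + 6/5·R1.
R2 ← R2 / (-531/10).
R1 ← R1 − 13·R2.
R3 ← R3 − 179/10·R2.
R3 ← R3 / (9944/2655).
R1 ← R1 − 62/531·R3.
R2 ← R2 + 209/531·R3.
Reading off the reduced rows gives x = 0, y = 2, z = -5.

x = 0, y = 2, z = -5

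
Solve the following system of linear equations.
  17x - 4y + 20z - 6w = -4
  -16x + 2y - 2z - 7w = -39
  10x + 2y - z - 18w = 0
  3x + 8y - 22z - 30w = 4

Row-reduce:
R1 ← R1 / (17).
R2 ← R2 + 16·R1.
R3 ← R3 − 10·R1.
R4 ← R4 − 3·R1.
R2 ← R2 / (-30/17).
R1 ← R1 + 4/17·R2.
R3 ← R3 − 74/17·R2.
R4 ← R4 − 148/17·R2.
R3 ← R3 / (431/15).
R1 ← R1 + 16/15·R3.
R2 ← R2 + 143/15·R3.
R4 ← R4 − 862/15·R3.
Rank is 3 with 4 unknowns, leaving w free.

infinitely many solutions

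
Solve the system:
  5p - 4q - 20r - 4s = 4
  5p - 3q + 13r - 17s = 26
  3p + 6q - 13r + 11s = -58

Row-reduce:
R1 ← R1 / (5).
R2 ← R2 − 5·R1.
R3 ← R3 − 3·R1.
R1 ← R1 + 4/5·R2.
R3 ← R3 − 42/5·R2.
R3 ← R3 / (-1391/5).
R1 ← R1 − 112/5·R3.
R2 ← R2 − 33·R3.
Rank is 3 with 4 unknowns, leaving s free.

infinitely many solutions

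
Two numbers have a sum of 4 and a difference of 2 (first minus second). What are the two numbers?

first number: 3, second number: 1

Let x = first number, y = second number.
  x + y = 4
  x - y = 2
From equation 1: x = 4 − y.
Substitute into equation 2 and solve: y = 1.
Then x = 3.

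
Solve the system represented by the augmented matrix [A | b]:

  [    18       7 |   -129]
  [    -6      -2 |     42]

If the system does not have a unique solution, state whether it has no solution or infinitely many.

Row-reduce the augmented matrix:
R1 ← R1 / (18).
R2 ← R2 + 6·R1.
R2 ← R2 / (1/3).
R1 ← R1 − 7/18·R2.
Reading off the reduced rows gives x_1 = -6, x_2 = -3.

x_1 = -6, x_2 = -3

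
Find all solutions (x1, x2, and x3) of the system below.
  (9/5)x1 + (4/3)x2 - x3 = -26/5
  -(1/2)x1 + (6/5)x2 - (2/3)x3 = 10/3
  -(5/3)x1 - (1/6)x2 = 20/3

Row-reduce the augmented matrix:
R1 ← R1 / (9/5).
R2 ← R2 + 1/2·R1.
R3 ← R3 + 5/3·R1.
R2 ← R2 / (212/135).
R1 ← R1 − 20/27·R2.
R3 ← R3 − 173/162·R2.
R3 ← R3 / (-2165/7632).
R1 ← R1 + 35/318·R3.
R2 ← R2 + 255/424·R3.
Reading off the reduced rows gives x1 = -4, x2 = 0, x3 = -2.

x1 = -4, x2 = 0, x3 = -2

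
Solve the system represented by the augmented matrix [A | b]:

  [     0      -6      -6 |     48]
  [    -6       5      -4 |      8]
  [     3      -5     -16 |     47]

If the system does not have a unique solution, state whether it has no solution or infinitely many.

Row-reduce the augmented matrix:
Swap R1 and R2.
R1 ← R1 / (-6).
R3 ← R3 − 3·R1.
R2 ← R2 / (-6).
R1 ← R1 + 5/6·R2.
R3 ← R3 + 5/2·R2.
R3 ← R3 / (-31/2).
R1 ← R1 − 3/2·R3.
R2 ← R2 − 1·R3.
Reading off the reduced rows gives x_1 = -5, x_2 = -6, x_3 = -2.

x_1 = -5, x_2 = -6, x_3 = -2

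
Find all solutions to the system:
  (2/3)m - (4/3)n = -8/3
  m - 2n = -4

infinitely many solutions

Row-reduce:
R1 ← R1 / (2/3).
R2 ← R2 − 1·R1.
Rank is 1 with 2 unknowns, leaving n free.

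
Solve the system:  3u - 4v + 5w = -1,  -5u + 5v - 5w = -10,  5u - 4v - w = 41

Row-reduce the augmented matrix:
R1 ← R1 / (3).
R2 ← R2 + 5·R1.
R3 ← R3 − 5·R1.
R2 ← R2 / (-5/3).
R1 ← R1 + 4/3·R2.
R3 ← R3 − 8/3·R2.
R3 ← R3 / (-4).
R1 ← R1 + 1·R3.
R2 ← R2 + 2·R3.
Reading off the reduced rows gives u = 3, v = -5, w = -6.

u = 3, v = -5, w = -6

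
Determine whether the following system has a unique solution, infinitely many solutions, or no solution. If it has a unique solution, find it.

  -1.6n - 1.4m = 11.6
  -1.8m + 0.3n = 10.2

m = -6, n = -2

Row-reduce the augmented matrix:
R1 ← R1 / (-7/5).
R2 ← R2 + 9/5·R1.
R2 ← R2 / (33/14).
R1 ← R1 − 8/7·R2.
Reading off the reduced rows gives m = -6, n = -2.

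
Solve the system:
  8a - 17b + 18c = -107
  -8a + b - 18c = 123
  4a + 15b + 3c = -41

a = -2, b = -1, c = -6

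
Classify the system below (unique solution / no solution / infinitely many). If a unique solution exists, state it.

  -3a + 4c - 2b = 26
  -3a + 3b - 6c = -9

Row-reduce:
R1 ← R1 / (-3).
R2 ← R2 + 3·R1.
R2 ← R2 / (5).
R1 ← R1 − 2/3·R2.
Rank is 2 with 3 unknowns, leaving c free.

infinitely many solutions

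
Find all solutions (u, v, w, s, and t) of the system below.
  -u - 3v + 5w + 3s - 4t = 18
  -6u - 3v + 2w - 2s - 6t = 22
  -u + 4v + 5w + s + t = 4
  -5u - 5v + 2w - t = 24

infinitely many solutions

Row-reduce:
R1 ← R1 / (-1).
R2 ← R2 + 6·R1.
R3 ← R3 + 1·R1.
R4 ← R4 + 5·R1.
R2 ← R2 / (15).
R1 ← R1 − 3·R2.
R3 ← R3 − 7·R2.
R4 ← R4 − 10·R2.
R3 ← R3 / (196/15).
R1 ← R1 − 3/5·R3.
R2 ← R2 + 28/15·R3.
R4 ← R4 + 13/3·R3.
R4 ← R4 / (75/98).
R1 ← R1 − 65/98·R4.
R2 ← R2 + 2/7·R4.
R3 ← R3 − 55/98·R4.
Rank is 4 with 5 unknowns, leaving t free.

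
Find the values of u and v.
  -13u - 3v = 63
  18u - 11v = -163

u = -6, v = 5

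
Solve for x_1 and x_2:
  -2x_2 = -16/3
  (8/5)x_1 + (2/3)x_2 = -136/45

Row-reduce the augmented matrix:
Swap R1 and R2.
R1 ← R1 / (8/5).
R2 ← R2 / (-2).
R1 ← R1 − 5/12·R2.
Reading off the reduced rows gives x_1 = -3, x_2 = 8/3.

x_1 = -3, x_2 = 8/3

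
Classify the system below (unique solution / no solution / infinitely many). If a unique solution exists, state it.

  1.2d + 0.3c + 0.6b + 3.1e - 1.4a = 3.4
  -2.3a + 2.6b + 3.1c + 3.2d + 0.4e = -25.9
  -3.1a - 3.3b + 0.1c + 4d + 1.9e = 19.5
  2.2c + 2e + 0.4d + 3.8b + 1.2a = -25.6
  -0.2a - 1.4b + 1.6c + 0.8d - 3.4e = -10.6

Row-reduce the augmented matrix:
R1 ← R1 / (-7/5).
R2 ← R2 + 23/10·R1.
R3 ← R3 + 31/10·R1.
R4 ← R4 − 6/5·R1.
R5 ← R5 + 1/5·R1.
R2 ← R2 / (113/70).
R1 ← R1 + 3/7·R2.
R3 ← R3 + 162/35·R2.
R4 ← R4 − 151/35·R2.
R5 ← R5 + 52/35·R2.
R3 ← R3 / (15619/2260).
R1 ← R1 − 54/113·R3.
R2 ← R2 − 365/226·R3.
R4 ← R4 + 5097/1130·R3.
R5 ← R5 − 4471/1130·R3.
R4 ← R4 / (103138/78095).
R1 ← R1 + 13548/15619·R4.
R2 ← R2 + 5872/15619·R4.
R3 ← R3 − 10996/15619·R4.
R5 ← R5 + 80144/78095·R4.
R5 ← R5 / (1651873/257845).
R1 ← R1 − 62591/51569·R5.
R2 ← R2 − 148065/51569·R5.
R3 ← R3 + 279763/51569·R5.
R4 ← R4 − 202151/51569·R5.
Reading off the reduced rows gives a = -1, b = -4, c = -6, d = 0, e = 2.

a = -1, b = -4, c = -6, d = 0, e = 2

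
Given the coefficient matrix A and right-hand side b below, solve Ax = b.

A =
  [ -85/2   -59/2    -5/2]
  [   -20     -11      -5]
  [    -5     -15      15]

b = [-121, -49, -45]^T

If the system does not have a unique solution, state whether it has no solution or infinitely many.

Row-reduce:
R1 ← R1 / (-85/2).
R2 ← R2 + 20·R1.
R3 ← R3 + 5·R1.
R2 ← R2 / (49/17).
R1 ← R1 − 59/85·R2.
R3 ← R3 + 196/17·R2.
Row 3 reduces to 0 = 1, a contradiction. The system is inconsistent.

no solution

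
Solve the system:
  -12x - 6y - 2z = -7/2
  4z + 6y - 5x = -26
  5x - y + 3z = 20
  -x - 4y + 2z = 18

Row-reduce:
R1 ← R1 / (-12).
R2 ← R2 + 5·R1.
R3 ← R3 − 5·R1.
R4 ← R4 + 1·R1.
R2 ← R2 / (17/2).
R1 ← R1 − 1/2·R2.
R3 ← R3 + 7/2·R2.
R4 ← R4 + 7/2·R2.
R3 ← R3 / (212/51).
R1 ← R1 + 2/17·R3.
R2 ← R2 − 29/51·R3.
R4 ← R4 − 212/51·R3.
Row 4 reduces to 0 = -1/4, a contradiction. The system is inconsistent.

no solution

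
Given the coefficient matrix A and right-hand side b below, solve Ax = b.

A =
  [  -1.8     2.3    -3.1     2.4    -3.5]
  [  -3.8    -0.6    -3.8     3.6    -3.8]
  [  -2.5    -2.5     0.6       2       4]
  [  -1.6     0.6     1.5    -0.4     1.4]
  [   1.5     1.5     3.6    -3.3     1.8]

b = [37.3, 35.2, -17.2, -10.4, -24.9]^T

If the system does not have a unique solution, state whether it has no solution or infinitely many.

x_1 = 1, x_2 = 3, x_3 = -2, x_4 = 5, x_5 = -4

Row-reduce the augmented matrix:
R1 ← R1 / (-9/5).
R2 ← R2 + 19/5·R1.
R3 ← R3 + 5/2·R1.
R4 ← R4 + 8/5·R1.
R5 ← R5 − 3/2·R1.
R2 ← R2 / (-491/90).
R1 ← R1 + 23/18·R2.
R3 ← R3 + 205/36·R2.
R4 ← R4 + 13/9·R2.
R5 ← R5 − 41/12·R2.
R3 ← R3 / (10021/4910).
R1 ← R1 − 530/491·R3.
R2 ← R2 + 247/491·R3.
R4 ← R4 − 17327/4910·R3.
R5 ← R5 − 13431/4910·R3.
R4 ← R4 / (-124591/50105).
R1 ← R1 + 10966/10021·R4.
R2 ← R2 − 3182/10021·R4.
R3 ← R3 − 970/10021·R4.
R5 ← R5 + 22623/9110·R4.
R5 ← R5 / (-1116981/2491820).
R1 ← R1 − 90165/124591·R5.
R2 ← R2 + 8939/124591·R5.
R3 ← R3 − 286630/124591·R5.
R4 ← R4 − 529451/249182·R5.
Reading off the reduced rows gives x_1 = 1, x_2 = 3, x_3 = -2, x_4 = 5, x_5 = -4.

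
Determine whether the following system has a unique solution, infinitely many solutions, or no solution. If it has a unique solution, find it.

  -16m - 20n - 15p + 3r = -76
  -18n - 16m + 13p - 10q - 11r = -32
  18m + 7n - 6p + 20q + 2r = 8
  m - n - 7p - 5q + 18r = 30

Row-reduce:
R1 ← R1 / (-16).
R2 ← R2 + 16·R1.
R3 ← R3 − 18·R1.
R4 ← R4 − 1·R1.
R2 ← R2 / (2).
R1 ← R1 − 5/4·R2.
R3 ← R3 + 31/2·R2.
R4 ← R4 + 9/4·R2.
R3 ← R3 / (1553/8).
R1 ← R1 + 265/16·R3.
R2 ← R2 − 14·R3.
R4 ← R4 − 377/16·R3.
R4 ← R4 / (-28795/3106).
R1 ← R1 − 4175/3106·R4.
R2 ← R2 + 1325/1553·R4.
R3 ← R3 + 460/1553·R4.
Rank is 4 with 5 unknowns, leaving r free.

infinitely many solutions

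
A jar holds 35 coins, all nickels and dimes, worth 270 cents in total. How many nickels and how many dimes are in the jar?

nickels: 16, dimes: 19

Let n = nickels, d = dimes.
  n + d = 35
  5n + 10d = 270
Row-reduce the augmented matrix:
R2 ← R2 − 5·R1.
R2 ← R2 / (5).
R1 ← R1 − 1·R2.
Reading off the reduced rows gives n = 16, d = 19.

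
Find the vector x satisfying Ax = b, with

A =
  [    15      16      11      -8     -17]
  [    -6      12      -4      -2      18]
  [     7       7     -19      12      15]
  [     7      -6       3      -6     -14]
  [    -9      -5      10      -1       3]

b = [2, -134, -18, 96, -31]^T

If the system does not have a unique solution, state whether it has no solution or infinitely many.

x_1 = 5, x_2 = -6, x_3 = -1, x_4 = 0, x_5 = -2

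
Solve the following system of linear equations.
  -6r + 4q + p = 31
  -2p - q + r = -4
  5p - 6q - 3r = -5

Row-reduce the augmented matrix:
R2 ← R2 + 2·R1.
R3 ← R3 − 5·R1.
R2 ← R2 / (7).
R1 ← R1 − 4·R2.
R3 ← R3 + 26·R2.
R3 ← R3 / (-97/7).
R1 ← R1 − 2/7·R3.
R2 ← R2 + 11/7·R3.
Reading off the reduced rows gives p = -1, q = 2, r = -4.

p = -1, q = 2, r = -4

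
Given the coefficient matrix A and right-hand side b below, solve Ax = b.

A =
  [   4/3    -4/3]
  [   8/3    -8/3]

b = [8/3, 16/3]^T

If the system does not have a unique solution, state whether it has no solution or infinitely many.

Row-reduce:
R1 ← R1 / (4/3).
R2 ← R2 − 8/3·R1.
Rank is 1 with 2 unknowns, leaving x_2 free.

infinitely many solutions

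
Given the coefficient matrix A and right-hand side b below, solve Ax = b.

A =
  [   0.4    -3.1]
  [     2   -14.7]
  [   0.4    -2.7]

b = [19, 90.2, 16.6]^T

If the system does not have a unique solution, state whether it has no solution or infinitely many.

x_1 = 1, x_2 = -6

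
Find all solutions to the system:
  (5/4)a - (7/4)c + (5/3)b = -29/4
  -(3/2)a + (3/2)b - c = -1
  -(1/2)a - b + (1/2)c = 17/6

Row-reduce the augmented matrix:
R1 ← R1 / (5/4).
R2 ← R2 + 3/2·R1.
R3 ← R3 + 1/2·R1.
R2 ← R2 / (7/2).
R1 ← R1 − 4/3·R2.
R3 ← R3 + 1/3·R2.
R3 ← R3 / (-52/105).
R1 ← R1 + 23/105·R3.
R2 ← R2 + 31/35·R3.
Reading off the reduced rows gives a = -5/3, b = -1, c = 2.

a = -5/3, b = -1, c = 2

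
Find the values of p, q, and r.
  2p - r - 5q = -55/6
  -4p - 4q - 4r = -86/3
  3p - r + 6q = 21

Row-reduce the augmented matrix:
R1 ← R1 / (2).
R2 ← R2 + 4·R1.
R3 ← R3 − 3·R1.
R2 ← R2 / (-14).
R1 ← R1 + 5/2·R2.
R3 ← R3 − 27/2·R2.
R3 ← R3 / (-37/7).
R1 ← R1 − 4/7·R3.
R2 ← R2 − 3/7·R3.
Reading off the reduced rows gives p = 8/3, q = 5/2, r = 2.

p = 8/3, q = 5/2, r = 2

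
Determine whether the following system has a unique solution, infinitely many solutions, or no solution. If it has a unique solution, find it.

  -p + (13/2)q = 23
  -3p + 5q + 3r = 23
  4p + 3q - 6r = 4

Row-reduce:
R1 ← R1 / (-1).
R2 ← R2 + 3·R1.
R3 ← R3 − 4·R1.
R2 ← R2 / (-29/2).
R1 ← R1 + 13/2·R2.
R3 ← R3 − 29·R2.
Row 3 reduces to 0 = 4, a contradiction. The system is inconsistent.

no solution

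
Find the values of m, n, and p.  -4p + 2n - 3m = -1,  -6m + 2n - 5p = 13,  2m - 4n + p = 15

m = -5, n = -6, p = 1

Row-reduce the augmented matrix:
R1 ← R1 / (-3).
R2 ← R2 + 6·R1.
R3 ← R3 − 2·R1.
R2 ← R2 / (-2).
R1 ← R1 + 2/3·R2.
R3 ← R3 + 8/3·R2.
R3 ← R3 / (-17/3).
R1 ← R1 − 1/3·R3.
R2 ← R2 + 3/2·R3.
Reading off the reduced rows gives m = -5, n = -6, p = 1.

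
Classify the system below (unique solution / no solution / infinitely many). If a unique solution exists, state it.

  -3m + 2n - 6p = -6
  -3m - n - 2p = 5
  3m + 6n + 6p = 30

m = -6, n = 3, p = 5

Row-reduce the augmented matrix:
R1 ← R1 / (-3).
R2 ← R2 + 3·R1.
R3 ← R3 − 3·R1.
R2 ← R2 / (-3).
R1 ← R1 + 2/3·R2.
R3 ← R3 − 8·R2.
R3 ← R3 / (32/3).
R1 ← R1 − 10/9·R3.
R2 ← R2 + 4/3·R3.
Reading off the reduced rows gives m = -6, n = 3, p = 5.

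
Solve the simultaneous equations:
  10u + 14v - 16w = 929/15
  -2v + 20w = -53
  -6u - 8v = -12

u = 4/3, v = 1/2, w = -13/5

Row-reduce the augmented matrix:
R1 ← R1 / (10).
R3 ← R3 + 6·R1.
R2 ← R2 / (-2).
R1 ← R1 − 7/5·R2.
R3 ← R3 − 2/5·R2.
R3 ← R3 / (-28/5).
R1 ← R1 − 62/5·R3.
R2 ← R2 + 10·R3.
Reading off the reduced rows gives u = 4/3, v = 1/2, w = -13/5.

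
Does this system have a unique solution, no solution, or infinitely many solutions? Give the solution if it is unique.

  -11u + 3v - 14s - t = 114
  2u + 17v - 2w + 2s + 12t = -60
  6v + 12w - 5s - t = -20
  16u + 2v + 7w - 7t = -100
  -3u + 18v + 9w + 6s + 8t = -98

Row-reduce the augmented matrix:
R1 ← R1 / (-11).
R2 ← R2 − 2·R1.
R4 ← R4 − 16·R1.
R5 ← R5 + 3·R1.
R2 ← R2 / (193/11).
R1 ← R1 + 3/11·R2.
R3 ← R3 − 6·R2.
R4 ← R4 − 70/11·R2.
R5 ← R5 − 189/11·R2.
R3 ← R3 / (2448/193).
R1 ← R1 + 6/193·R3.
R2 ← R2 + 22/193·R3.
R4 ← R4 − 1491/193·R3.
R5 ← R5 − 2115/193·R3.
R4 ← R4 / (-14063/816).
R1 ← R1 − 511/408·R4.
R2 ← R2 + 91/1224·R4.
R3 ← R3 + 929/2448·R4.
R5 ← R5 − 3947/272·R4.
R5 ← R5 / (-99668/14063).
R1 ← R1 + 885/2009·R5.
R2 ← R2 − 1346/2009·R5.
R3 ← R3 + 2595/14063·R5.
R4 ← R4 − 7891/14063·R5.
Reading off the reduced rows gives u = -4, v = -4, w = -2, s = -6, t = 2.

u = -4, v = -4, w = -2, s = -6, t = 2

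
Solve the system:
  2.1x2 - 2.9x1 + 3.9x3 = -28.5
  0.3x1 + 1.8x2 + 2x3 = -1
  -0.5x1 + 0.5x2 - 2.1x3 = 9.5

Row-reduce the augmented matrix:
R1 ← R1 / (-29/10).
R2 ← R2 − 3/10·R1.
R3 ← R3 + 1/2·R1.
R2 ← R2 / (117/58).
R1 ← R1 + 21/29·R2.
R3 ← R3 − 4/29·R2.
R3 ← R3 / (-1718/585).
R1 ← R1 + 94/195·R3.
R2 ← R2 − 697/585·R3.
Reading off the reduced rows gives x1 = 6, x2 = 4, x3 = -5.

x1 = 6, x2 = 4, x3 = -5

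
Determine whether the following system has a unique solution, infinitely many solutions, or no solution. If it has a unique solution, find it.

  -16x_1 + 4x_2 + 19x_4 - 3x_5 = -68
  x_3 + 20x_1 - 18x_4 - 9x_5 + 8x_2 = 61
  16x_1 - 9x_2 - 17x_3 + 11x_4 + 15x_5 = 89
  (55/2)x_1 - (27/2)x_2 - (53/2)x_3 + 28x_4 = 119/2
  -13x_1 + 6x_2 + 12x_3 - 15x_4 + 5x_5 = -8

Row-reduce:
R1 ← R1 / (-16).
R2 ← R2 − 20·R1.
R3 ← R3 − 16·R1.
R4 ← R4 − 55/2·R1.
R5 ← R5 + 13·R1.
R2 ← R2 / (13).
R1 ← R1 + 1/4·R2.
R3 ← R3 + 5·R2.
R4 ← R4 + 53/8·R2.
R5 ← R5 − 11/4·R2.
R3 ← R3 / (-216/13).
R1 ← R1 − 1/52·R3.
R2 ← R2 − 1/13·R3.
R4 ← R4 + 2703/104·R3.
R5 ← R5 − 613/52·R3.
R4 ← R4 / (30413/2304).
R1 ← R1 + 3593/3456·R4.
R2 ← R2 − 511/864·R4.
R3 ← R3 + 1675/864·R4.
R5 ← R5 + 30413/3456·R4.
Row 5 reduces to 0 = 2, a contradiction. The system is inconsistent.

no solution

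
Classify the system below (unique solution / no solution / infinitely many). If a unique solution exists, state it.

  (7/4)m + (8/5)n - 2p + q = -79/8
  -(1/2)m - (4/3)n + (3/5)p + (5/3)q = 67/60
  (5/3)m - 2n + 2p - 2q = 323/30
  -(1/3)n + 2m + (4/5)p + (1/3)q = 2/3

Row-reduce the augmented matrix:
R1 ← R1 / (7/4).
R2 ← R2 + 1/2·R1.
R3 ← R3 − 5/3·R1.
R4 ← R4 − 2·R1.
R2 ← R2 / (-92/105).
R1 ← R1 − 32/35·R2.
R3 ← R3 + 74/21·R2.
R4 ← R4 + 227/105·R2.
R3 ← R3 / (523/138).
R1 ← R1 + 128/115·R3.
R2 ← R2 + 3/92·R3.
R4 ← R4 − 1387/460·R3.
R4 ← R4 / (23293/7845).
R1 ← R1 + 1476/2615·R4.
R2 ← R2 + 1214/523·R4.
R3 ← R3 + 1491/523·R4.
Reading off the reduced rows gives m = -1/2, n = -2, p = 2, q = -9/5.

m = -1/2, n = -2, p = 2, q = -9/5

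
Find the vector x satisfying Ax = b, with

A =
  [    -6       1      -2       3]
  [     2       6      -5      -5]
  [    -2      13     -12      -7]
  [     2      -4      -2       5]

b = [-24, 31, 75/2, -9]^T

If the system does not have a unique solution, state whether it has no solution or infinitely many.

Row-reduce:
R1 ← R1 / (-6).
R2 ← R2 − 2·R1.
R3 ← R3 + 2·R1.
R4 ← R4 − 2·R1.
R2 ← R2 / (19/3).
R1 ← R1 + 1/6·R2.
R3 ← R3 − 38/3·R2.
R4 ← R4 + 11/3·R2.
Swap R3 and R4.
R3 ← R3 / (-113/19).
R1 ← R1 − 7/38·R3.
R2 ← R2 + 17/19·R3.
Row 4 reduces to 0 = -1/2, a contradiction. The system is inconsistent.

no solution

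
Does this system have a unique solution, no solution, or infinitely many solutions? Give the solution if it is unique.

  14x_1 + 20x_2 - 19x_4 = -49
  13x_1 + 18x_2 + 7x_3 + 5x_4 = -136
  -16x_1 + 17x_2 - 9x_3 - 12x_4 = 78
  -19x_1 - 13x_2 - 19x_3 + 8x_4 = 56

Row-reduce the augmented matrix:
R1 ← R1 / (14).
R2 ← R2 − 13·R1.
R3 ← R3 + 16·R1.
R4 ← R4 + 19·R1.
R2 ← R2 / (-4/7).
R1 ← R1 − 10/7·R2.
R3 ← R3 − 279/7·R2.
R4 ← R4 − 99/7·R2.
R3 ← R3 / (1917/4).
R1 ← R1 − 35/2·R3.
R2 ← R2 + 49/4·R3.
R4 ← R4 − 617/4·R3.
R4 ← R4 / (173123/3834).
R1 ← R1 + 4559/3834·R4.
R2 ← R2 + 451/3834·R4.
R3 ← R3 − 12365/3834·R4.
Reading off the reduced rows gives x_1 = -6, x_2 = -3, x_3 = 3, x_4 = -5.

x_1 = -6, x_2 = -3, x_3 = 3, x_4 = -5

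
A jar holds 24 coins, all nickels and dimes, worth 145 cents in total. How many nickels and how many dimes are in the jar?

Let n = nickels, d = dimes.
  n + d = 24
  10d + 5n = 145
From equation 1: n = 24 − d.
Substitute into equation 2 and solve: d = 5.
Then n = 19.

nickels: 19, dimes: 5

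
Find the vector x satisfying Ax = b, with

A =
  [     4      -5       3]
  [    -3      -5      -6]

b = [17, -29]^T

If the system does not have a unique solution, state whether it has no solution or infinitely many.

infinitely many solutions

Row-reduce:
R1 ← R1 / (4).
R2 ← R2 + 3·R1.
R2 ← R2 / (-35/4).
R1 ← R1 + 5/4·R2.
Rank is 2 with 3 unknowns, leaving x_3 free.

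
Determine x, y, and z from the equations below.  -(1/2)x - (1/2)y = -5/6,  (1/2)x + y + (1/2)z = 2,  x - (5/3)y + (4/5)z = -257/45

x = -1, y = 8/3, z = -1/3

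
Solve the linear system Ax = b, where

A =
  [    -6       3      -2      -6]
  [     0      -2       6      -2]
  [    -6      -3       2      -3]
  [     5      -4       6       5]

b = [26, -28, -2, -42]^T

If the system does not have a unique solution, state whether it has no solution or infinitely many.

x_1 = -2, x_2 = 2, x_3 = -4, x_4 = 0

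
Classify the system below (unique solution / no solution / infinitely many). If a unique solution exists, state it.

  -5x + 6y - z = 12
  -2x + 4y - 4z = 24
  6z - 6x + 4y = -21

no solution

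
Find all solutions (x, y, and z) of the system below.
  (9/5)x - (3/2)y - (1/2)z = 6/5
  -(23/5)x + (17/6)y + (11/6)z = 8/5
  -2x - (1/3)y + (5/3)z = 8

infinitely many solutions

Row-reduce:
R1 ← R1 / (9/5).
R2 ← R2 + 23/5·R1.
R3 ← R3 + 2·R1.
R2 ← R2 / (-1).
R1 ← R1 + 5/6·R2.
R3 ← R3 + 2·R2.
Rank is 2 with 3 unknowns, leaving z free.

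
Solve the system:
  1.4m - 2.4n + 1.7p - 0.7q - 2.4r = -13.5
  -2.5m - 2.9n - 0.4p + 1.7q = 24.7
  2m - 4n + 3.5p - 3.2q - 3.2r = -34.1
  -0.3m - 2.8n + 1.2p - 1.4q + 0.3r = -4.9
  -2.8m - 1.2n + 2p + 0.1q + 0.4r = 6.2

Row-reduce the augmented matrix:
R1 ← R1 / (7/5).
R2 ← R2 + 5/2·R1.
R3 ← R3 − 2·R1.
R4 ← R4 + 3/10·R1.
R5 ← R5 + 14/5·R1.
R2 ← R2 / (-503/70).
R1 ← R1 + 12/7·R2.
R3 ← R3 + 4/7·R2.
R4 ← R4 + 116/35·R2.
R5 ← R5 + 6·R2.
R3 ← R3 / (867/1006).
R1 ← R1 − 589/1006·R3.
R2 ← R2 + 369/1006·R3.
R4 ← R4 − 3507/10060·R3.
R5 ← R5 − 8046/2515·R3.
R4 ← R4 / (-24657/28900).
R1 ← R1 − 7903/8670·R4.
R2 ← R2 + 2931/2890·R4.
R3 ← R3 + 11246/4335·R4.
R5 ← R5 − 95713/14450·R4.
R5 ← R5 / (1104577/123285).
R1 ← R1 − 41293/73971·R5.
R2 ← R2 + 8075/8219·R5.
R3 ← R3 + 295732/73971·R5.
R4 ← R4 + 44278/24657·R5.
Reading off the reduced rows gives m = -3, n = -2, p = -3, q = 6, r = 2.

m = -3, n = -2, p = -3, q = 6, r = 2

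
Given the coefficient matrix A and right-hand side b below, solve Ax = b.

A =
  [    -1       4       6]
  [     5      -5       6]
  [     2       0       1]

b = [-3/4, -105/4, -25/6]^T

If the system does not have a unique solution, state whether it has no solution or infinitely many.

x_1 = -5/4, x_2 = 2, x_3 = -5/3

Row-reduce the augmented matrix:
R1 ← R1 / (-1).
R2 ← R2 − 5·R1.
R3 ← R3 − 2·R1.
R2 ← R2 / (15).
R1 ← R1 + 4·R2.
R3 ← R3 − 8·R2.
R3 ← R3 / (-31/5).
R1 ← R1 − 18/5·R3.
R2 ← R2 − 12/5·R3.
Reading off the reduced rows gives x_1 = -5/4, x_2 = 2, x_3 = -5/3.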